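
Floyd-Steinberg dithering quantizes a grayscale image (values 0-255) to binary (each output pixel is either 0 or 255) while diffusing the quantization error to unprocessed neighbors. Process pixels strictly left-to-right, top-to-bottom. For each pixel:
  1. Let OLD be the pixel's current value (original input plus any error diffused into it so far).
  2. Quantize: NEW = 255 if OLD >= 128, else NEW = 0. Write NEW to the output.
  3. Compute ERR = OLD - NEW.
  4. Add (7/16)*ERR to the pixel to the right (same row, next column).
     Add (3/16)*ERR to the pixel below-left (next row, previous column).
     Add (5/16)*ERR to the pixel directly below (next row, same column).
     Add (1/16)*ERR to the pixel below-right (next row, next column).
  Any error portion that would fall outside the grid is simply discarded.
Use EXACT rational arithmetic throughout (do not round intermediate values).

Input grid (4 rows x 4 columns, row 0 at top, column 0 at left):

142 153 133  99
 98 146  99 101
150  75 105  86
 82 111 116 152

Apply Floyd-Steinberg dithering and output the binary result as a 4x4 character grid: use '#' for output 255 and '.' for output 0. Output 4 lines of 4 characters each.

(0,0): OLD=142 → NEW=255, ERR=-113
(0,1): OLD=1657/16 → NEW=0, ERR=1657/16
(0,2): OLD=45647/256 → NEW=255, ERR=-19633/256
(0,3): OLD=268073/4096 → NEW=0, ERR=268073/4096
(1,0): OLD=21019/256 → NEW=0, ERR=21019/256
(1,1): OLD=394941/2048 → NEW=255, ERR=-127299/2048
(1,2): OLD=4363649/65536 → NEW=0, ERR=4363649/65536
(1,3): OLD=152871511/1048576 → NEW=255, ERR=-114515369/1048576
(2,0): OLD=5374063/32768 → NEW=255, ERR=-2981777/32768
(2,1): OLD=35002293/1048576 → NEW=0, ERR=35002293/1048576
(2,2): OLD=243374057/2097152 → NEW=0, ERR=243374057/2097152
(2,3): OLD=3583782629/33554432 → NEW=0, ERR=3583782629/33554432
(3,0): OLD=1003654271/16777216 → NEW=0, ERR=1003654271/16777216
(3,1): OLD=43936406497/268435456 → NEW=255, ERR=-24514634783/268435456
(3,2): OLD=577344529439/4294967296 → NEW=255, ERR=-517872131041/4294967296
(3,3): OLD=9612306497881/68719476736 → NEW=255, ERR=-7911160069799/68719476736
Row 0: #.#.
Row 1: .#.#
Row 2: #...
Row 3: .###

Answer: #.#.
.#.#
#...
.###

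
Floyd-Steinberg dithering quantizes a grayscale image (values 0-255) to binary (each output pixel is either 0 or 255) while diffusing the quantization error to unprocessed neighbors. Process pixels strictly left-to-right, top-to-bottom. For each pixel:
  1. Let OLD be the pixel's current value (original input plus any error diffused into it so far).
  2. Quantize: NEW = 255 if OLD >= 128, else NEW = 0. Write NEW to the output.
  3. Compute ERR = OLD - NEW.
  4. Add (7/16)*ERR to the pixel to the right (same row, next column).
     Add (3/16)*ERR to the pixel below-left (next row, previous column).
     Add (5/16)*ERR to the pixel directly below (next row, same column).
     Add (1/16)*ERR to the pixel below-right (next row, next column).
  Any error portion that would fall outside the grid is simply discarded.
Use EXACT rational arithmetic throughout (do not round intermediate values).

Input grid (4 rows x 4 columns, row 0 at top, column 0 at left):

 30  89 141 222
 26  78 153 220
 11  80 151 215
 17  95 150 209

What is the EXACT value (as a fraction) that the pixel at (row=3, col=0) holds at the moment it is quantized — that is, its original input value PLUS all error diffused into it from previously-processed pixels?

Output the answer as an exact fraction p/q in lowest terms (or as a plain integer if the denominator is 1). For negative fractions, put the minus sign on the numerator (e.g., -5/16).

Answer: 79635463/8388608

Derivation:
(0,0): OLD=30 → NEW=0, ERR=30
(0,1): OLD=817/8 → NEW=0, ERR=817/8
(0,2): OLD=23767/128 → NEW=255, ERR=-8873/128
(0,3): OLD=392545/2048 → NEW=255, ERR=-129695/2048
(1,0): OLD=6979/128 → NEW=0, ERR=6979/128
(1,1): OLD=125589/1024 → NEW=0, ERR=125589/1024
(1,2): OLD=5881977/32768 → NEW=255, ERR=-2473863/32768
(1,3): OLD=85379231/524288 → NEW=255, ERR=-48314209/524288
(2,0): OLD=836151/16384 → NEW=0, ERR=836151/16384
(2,1): OLD=68108429/524288 → NEW=255, ERR=-65585011/524288
(2,2): OLD=66129329/1048576 → NEW=0, ERR=66129329/1048576
(2,3): OLD=3507701037/16777216 → NEW=255, ERR=-770489043/16777216
(3,0): OLD=79635463/8388608 → NEW=0, ERR=79635463/8388608
Target (3,0): original=17, with diffused error = 79635463/8388608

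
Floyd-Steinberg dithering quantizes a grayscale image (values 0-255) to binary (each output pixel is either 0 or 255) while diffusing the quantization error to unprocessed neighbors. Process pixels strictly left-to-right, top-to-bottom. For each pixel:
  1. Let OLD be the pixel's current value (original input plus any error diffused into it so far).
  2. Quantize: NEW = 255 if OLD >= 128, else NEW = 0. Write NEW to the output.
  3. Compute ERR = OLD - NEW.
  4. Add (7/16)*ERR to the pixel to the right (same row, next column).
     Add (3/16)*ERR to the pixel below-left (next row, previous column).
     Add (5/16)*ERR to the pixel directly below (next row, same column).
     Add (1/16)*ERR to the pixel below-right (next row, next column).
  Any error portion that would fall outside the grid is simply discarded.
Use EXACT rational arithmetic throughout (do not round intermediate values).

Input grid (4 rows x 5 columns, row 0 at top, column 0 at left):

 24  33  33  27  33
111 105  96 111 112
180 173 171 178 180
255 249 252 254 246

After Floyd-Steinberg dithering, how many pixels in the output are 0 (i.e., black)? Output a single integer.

Answer: 8

Derivation:
(0,0): OLD=24 → NEW=0, ERR=24
(0,1): OLD=87/2 → NEW=0, ERR=87/2
(0,2): OLD=1665/32 → NEW=0, ERR=1665/32
(0,3): OLD=25479/512 → NEW=0, ERR=25479/512
(0,4): OLD=448689/8192 → NEW=0, ERR=448689/8192
(1,0): OLD=4053/32 → NEW=0, ERR=4053/32
(1,1): OLD=47427/256 → NEW=255, ERR=-17853/256
(1,2): OLD=768399/8192 → NEW=0, ERR=768399/8192
(1,3): OLD=5934603/32768 → NEW=255, ERR=-2421237/32768
(1,4): OLD=52376033/524288 → NEW=0, ERR=52376033/524288
(2,0): OLD=845841/4096 → NEW=255, ERR=-198639/4096
(2,1): OLD=20380795/131072 → NEW=255, ERR=-13042565/131072
(2,2): OLD=290591377/2097152 → NEW=255, ERR=-244182383/2097152
(2,3): OLD=4313838915/33554432 → NEW=255, ERR=-4242541245/33554432
(2,4): OLD=81219959317/536870912 → NEW=255, ERR=-55682123243/536870912
(3,0): OLD=463863825/2097152 → NEW=255, ERR=-70909935/2097152
(3,1): OLD=2990514253/16777216 → NEW=255, ERR=-1287675827/16777216
(3,2): OLD=81662897231/536870912 → NEW=255, ERR=-55239185329/536870912
(3,3): OLD=153276091211/1073741824 → NEW=255, ERR=-120528073909/1073741824
(3,4): OLD=2689968749631/17179869184 → NEW=255, ERR=-1690897892289/17179869184
Output grid:
  Row 0: .....  (5 black, running=5)
  Row 1: .#.#.  (3 black, running=8)
  Row 2: #####  (0 black, running=8)
  Row 3: #####  (0 black, running=8)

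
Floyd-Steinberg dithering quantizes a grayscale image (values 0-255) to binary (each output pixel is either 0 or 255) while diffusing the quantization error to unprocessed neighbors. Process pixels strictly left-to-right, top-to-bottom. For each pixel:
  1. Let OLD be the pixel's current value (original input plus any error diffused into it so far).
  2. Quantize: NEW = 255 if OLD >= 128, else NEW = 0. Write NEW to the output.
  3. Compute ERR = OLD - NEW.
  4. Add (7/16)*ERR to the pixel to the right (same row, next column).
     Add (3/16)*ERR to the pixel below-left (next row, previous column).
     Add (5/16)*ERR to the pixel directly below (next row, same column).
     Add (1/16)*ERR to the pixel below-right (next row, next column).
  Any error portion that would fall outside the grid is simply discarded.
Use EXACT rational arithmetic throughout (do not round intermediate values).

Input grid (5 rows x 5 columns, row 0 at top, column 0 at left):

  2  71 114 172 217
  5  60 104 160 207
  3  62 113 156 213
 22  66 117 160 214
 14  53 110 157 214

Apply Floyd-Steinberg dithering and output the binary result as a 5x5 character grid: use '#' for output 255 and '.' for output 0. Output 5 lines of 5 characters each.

Answer: ..#.#
..###
...#.
..#.#
..###

Derivation:
(0,0): OLD=2 → NEW=0, ERR=2
(0,1): OLD=575/8 → NEW=0, ERR=575/8
(0,2): OLD=18617/128 → NEW=255, ERR=-14023/128
(0,3): OLD=254095/2048 → NEW=0, ERR=254095/2048
(0,4): OLD=8889321/32768 → NEW=255, ERR=533481/32768
(1,0): OLD=2445/128 → NEW=0, ERR=2445/128
(1,1): OLD=72091/1024 → NEW=0, ERR=72091/1024
(1,2): OLD=4204791/32768 → NEW=255, ERR=-4151049/32768
(1,3): OLD=18291723/131072 → NEW=255, ERR=-15131637/131072
(1,4): OLD=355120705/2097152 → NEW=255, ERR=-179653055/2097152
(2,0): OLD=363225/16384 → NEW=0, ERR=363225/16384
(2,1): OLD=37298339/524288 → NEW=0, ERR=37298339/524288
(2,2): OLD=732248105/8388608 → NEW=0, ERR=732248105/8388608
(2,3): OLD=18003073259/134217728 → NEW=255, ERR=-16222447381/134217728
(2,4): OLD=270873111469/2147483648 → NEW=0, ERR=270873111469/2147483648
(3,0): OLD=354560393/8388608 → NEW=0, ERR=354560393/8388608
(3,1): OLD=8353437717/67108864 → NEW=0, ERR=8353437717/67108864
(3,2): OLD=387664595895/2147483648 → NEW=255, ERR=-159943734345/2147483648
(3,3): OLD=510028882159/4294967296 → NEW=0, ERR=510028882159/4294967296
(3,4): OLD=20465782995115/68719476736 → NEW=255, ERR=2942316427435/68719476736
(4,0): OLD=54275114407/1073741824 → NEW=0, ERR=54275114407/1073741824
(4,1): OLD=3528404027495/34359738368 → NEW=0, ERR=3528404027495/34359738368
(4,2): OLD=88894122255465/549755813888 → NEW=255, ERR=-51293610285975/549755813888
(4,3): OLD=1378019815332711/8796093022208 → NEW=255, ERR=-864983905330329/8796093022208
(4,4): OLD=26990556834947921/140737488355328 → NEW=255, ERR=-8897502695660719/140737488355328
Row 0: ..#.#
Row 1: ..###
Row 2: ...#.
Row 3: ..#.#
Row 4: ..###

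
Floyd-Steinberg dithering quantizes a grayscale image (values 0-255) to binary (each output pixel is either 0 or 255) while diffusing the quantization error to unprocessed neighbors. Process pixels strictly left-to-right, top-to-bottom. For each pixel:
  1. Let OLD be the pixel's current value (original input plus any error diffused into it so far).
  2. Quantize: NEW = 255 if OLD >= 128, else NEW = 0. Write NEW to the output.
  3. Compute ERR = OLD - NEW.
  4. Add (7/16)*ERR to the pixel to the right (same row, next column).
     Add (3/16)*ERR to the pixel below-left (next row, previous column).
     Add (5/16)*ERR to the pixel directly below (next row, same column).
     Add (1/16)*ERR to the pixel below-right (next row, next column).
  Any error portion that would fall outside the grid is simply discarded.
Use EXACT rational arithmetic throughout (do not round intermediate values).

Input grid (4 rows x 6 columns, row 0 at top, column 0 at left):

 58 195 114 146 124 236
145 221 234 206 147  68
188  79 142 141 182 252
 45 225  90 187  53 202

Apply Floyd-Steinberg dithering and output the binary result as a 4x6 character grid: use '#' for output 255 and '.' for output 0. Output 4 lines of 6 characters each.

(0,0): OLD=58 → NEW=0, ERR=58
(0,1): OLD=1763/8 → NEW=255, ERR=-277/8
(0,2): OLD=12653/128 → NEW=0, ERR=12653/128
(0,3): OLD=387579/2048 → NEW=255, ERR=-134661/2048
(0,4): OLD=3120605/32768 → NEW=0, ERR=3120605/32768
(0,5): OLD=145576203/524288 → NEW=255, ERR=11882763/524288
(1,0): OLD=20049/128 → NEW=255, ERR=-12591/128
(1,1): OLD=193847/1024 → NEW=255, ERR=-67273/1024
(1,2): OLD=7263235/32768 → NEW=255, ERR=-1092605/32768
(1,3): OLD=25545799/131072 → NEW=255, ERR=-7877561/131072
(1,4): OLD=1263377141/8388608 → NEW=255, ERR=-875717899/8388608
(1,5): OLD=4746276131/134217728 → NEW=0, ERR=4746276131/134217728
(2,0): OLD=2374733/16384 → NEW=255, ERR=-1803187/16384
(2,1): OLD=-1090657/524288 → NEW=0, ERR=-1090657/524288
(2,2): OLD=967164829/8388608 → NEW=0, ERR=967164829/8388608
(2,3): OLD=10133586677/67108864 → NEW=255, ERR=-6979173643/67108864
(2,4): OLD=229248366943/2147483648 → NEW=0, ERR=229248366943/2147483648
(2,5): OLD=10418910945673/34359738368 → NEW=255, ERR=1657177661833/34359738368
(3,0): OLD=85705469/8388608 → NEW=0, ERR=85705469/8388608
(3,1): OLD=16344968633/67108864 → NEW=255, ERR=-767791687/67108864
(3,2): OLD=54435845243/536870912 → NEW=0, ERR=54435845243/536870912
(3,3): OLD=7768146255793/34359738368 → NEW=255, ERR=-993587028047/34359738368
(3,4): OLD=20960007187729/274877906944 → NEW=0, ERR=20960007187729/274877906944
(3,5): OLD=1130756342999135/4398046511104 → NEW=255, ERR=9254482667615/4398046511104
Row 0: .#.#.#
Row 1: #####.
Row 2: #..#.#
Row 3: .#.#.#

Answer: .#.#.#
#####.
#..#.#
.#.#.#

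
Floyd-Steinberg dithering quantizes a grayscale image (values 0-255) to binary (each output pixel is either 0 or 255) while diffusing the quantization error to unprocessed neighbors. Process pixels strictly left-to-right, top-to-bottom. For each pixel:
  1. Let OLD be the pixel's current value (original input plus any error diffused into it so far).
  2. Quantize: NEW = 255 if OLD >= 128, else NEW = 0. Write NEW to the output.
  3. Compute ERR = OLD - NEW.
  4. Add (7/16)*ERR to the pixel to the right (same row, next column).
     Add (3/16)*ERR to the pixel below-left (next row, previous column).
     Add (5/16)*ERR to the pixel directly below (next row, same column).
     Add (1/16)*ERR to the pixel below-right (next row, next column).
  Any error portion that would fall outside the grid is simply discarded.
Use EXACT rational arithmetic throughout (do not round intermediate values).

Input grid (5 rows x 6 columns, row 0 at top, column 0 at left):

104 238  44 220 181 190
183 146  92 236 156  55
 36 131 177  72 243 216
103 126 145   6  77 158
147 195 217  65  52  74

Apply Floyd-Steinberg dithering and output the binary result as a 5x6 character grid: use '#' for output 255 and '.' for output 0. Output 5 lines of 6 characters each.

(0,0): OLD=104 → NEW=0, ERR=104
(0,1): OLD=567/2 → NEW=255, ERR=57/2
(0,2): OLD=1807/32 → NEW=0, ERR=1807/32
(0,3): OLD=125289/512 → NEW=255, ERR=-5271/512
(0,4): OLD=1445855/8192 → NEW=255, ERR=-643105/8192
(0,5): OLD=20401945/131072 → NEW=255, ERR=-13021415/131072
(1,0): OLD=7067/32 → NEW=255, ERR=-1093/32
(1,1): OLD=40205/256 → NEW=255, ERR=-25075/256
(1,2): OLD=545953/8192 → NEW=0, ERR=545953/8192
(1,3): OLD=8216565/32768 → NEW=255, ERR=-139275/32768
(1,4): OLD=231393991/2097152 → NEW=0, ERR=231393991/2097152
(1,5): OLD=2258903617/33554432 → NEW=0, ERR=2258903617/33554432
(2,0): OLD=28511/4096 → NEW=0, ERR=28511/4096
(2,1): OLD=14915637/131072 → NEW=0, ERR=14915637/131072
(2,2): OLD=504771903/2097152 → NEW=255, ERR=-30001857/2097152
(2,3): OLD=1497642023/16777216 → NEW=0, ERR=1497642023/16777216
(2,4): OLD=176572232469/536870912 → NEW=255, ERR=39670149909/536870912
(2,5): OLD=2373066072291/8589934592 → NEW=255, ERR=182632751331/8589934592
(3,0): OLD=265315327/2097152 → NEW=0, ERR=265315327/2097152
(3,1): OLD=3601454371/16777216 → NEW=255, ERR=-676735709/16777216
(3,2): OLD=19694022241/134217728 → NEW=255, ERR=-14531498399/134217728
(3,3): OLD=-4389649605/8589934592 → NEW=0, ERR=-4389649605/8589934592
(3,4): OLD=7520187416299/68719476736 → NEW=0, ERR=7520187416299/68719476736
(3,5): OLD=238747238344293/1099511627776 → NEW=255, ERR=-41628226738587/1099511627776
(4,0): OLD=48042417985/268435456 → NEW=255, ERR=-20408623295/268435456
(4,1): OLD=587290774397/4294967296 → NEW=255, ERR=-507925886083/4294967296
(4,2): OLD=17703553378759/137438953472 → NEW=255, ERR=-17343379756601/137438953472
(4,3): OLD=51422551483491/2199023255552 → NEW=0, ERR=51422551483491/2199023255552
(4,4): OLD=3141882084881139/35184372088832 → NEW=0, ERR=3141882084881139/35184372088832
(4,5): OLD=60841290826316229/562949953421312 → NEW=0, ERR=60841290826316229/562949953421312
Row 0: .#.###
Row 1: ##.#..
Row 2: ..#.##
Row 3: .##..#
Row 4: ###...

Answer: .#.###
##.#..
..#.##
.##..#
###...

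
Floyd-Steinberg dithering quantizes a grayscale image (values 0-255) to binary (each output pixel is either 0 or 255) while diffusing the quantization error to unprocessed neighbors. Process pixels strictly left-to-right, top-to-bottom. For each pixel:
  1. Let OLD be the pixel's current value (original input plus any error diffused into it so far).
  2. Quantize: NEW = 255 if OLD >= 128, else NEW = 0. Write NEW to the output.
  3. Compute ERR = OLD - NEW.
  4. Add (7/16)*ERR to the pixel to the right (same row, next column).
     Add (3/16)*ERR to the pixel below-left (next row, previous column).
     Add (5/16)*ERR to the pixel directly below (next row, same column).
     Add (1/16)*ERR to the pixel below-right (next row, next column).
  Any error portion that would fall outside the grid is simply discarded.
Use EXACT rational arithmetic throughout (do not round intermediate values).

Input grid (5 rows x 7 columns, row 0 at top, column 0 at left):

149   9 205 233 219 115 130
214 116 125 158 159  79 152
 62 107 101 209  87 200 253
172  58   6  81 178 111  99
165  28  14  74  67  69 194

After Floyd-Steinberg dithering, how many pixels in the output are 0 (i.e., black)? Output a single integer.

Answer: 17

Derivation:
(0,0): OLD=149 → NEW=255, ERR=-106
(0,1): OLD=-299/8 → NEW=0, ERR=-299/8
(0,2): OLD=24147/128 → NEW=255, ERR=-8493/128
(0,3): OLD=417733/2048 → NEW=255, ERR=-104507/2048
(0,4): OLD=6444643/32768 → NEW=255, ERR=-1911197/32768
(0,5): OLD=46914741/524288 → NEW=0, ERR=46914741/524288
(0,6): OLD=1418922227/8388608 → NEW=255, ERR=-720172813/8388608
(1,0): OLD=22255/128 → NEW=255, ERR=-10385/128
(1,1): OLD=50953/1024 → NEW=0, ERR=50953/1024
(1,2): OLD=3739837/32768 → NEW=0, ERR=3739837/32768
(1,3): OLD=23187001/131072 → NEW=255, ERR=-10236359/131072
(1,4): OLD=1008265291/8388608 → NEW=0, ERR=1008265291/8388608
(1,5): OLD=9382225979/67108864 → NEW=255, ERR=-7730534341/67108864
(1,6): OLD=86293191189/1073741824 → NEW=0, ERR=86293191189/1073741824
(2,0): OLD=753267/16384 → NEW=0, ERR=753267/16384
(2,1): OLD=83357985/524288 → NEW=255, ERR=-50335455/524288
(2,2): OLD=697339811/8388608 → NEW=0, ERR=697339811/8388608
(2,3): OLD=16819721547/67108864 → NEW=255, ERR=-293038773/67108864
(2,4): OLD=51631130043/536870912 → NEW=0, ERR=51631130043/536870912
(2,5): OLD=3928304440937/17179869184 → NEW=255, ERR=-452562200983/17179869184
(2,6): OLD=71300613553775/274877906944 → NEW=255, ERR=1206747283055/274877906944
(3,0): OLD=1412356931/8388608 → NEW=255, ERR=-726738109/8388608
(3,1): OLD=574158599/67108864 → NEW=0, ERR=574158599/67108864
(3,2): OLD=15516549509/536870912 → NEW=0, ERR=15516549509/536870912
(3,3): OLD=248050533907/2147483648 → NEW=0, ERR=248050533907/2147483648
(3,4): OLD=69647373612867/274877906944 → NEW=255, ERR=-446492657853/274877906944
(3,5): OLD=239454059240057/2199023255552 → NEW=0, ERR=239454059240057/2199023255552
(3,6): OLD=5149773181071143/35184372088832 → NEW=255, ERR=-3822241701581017/35184372088832
(4,0): OLD=149820352397/1073741824 → NEW=255, ERR=-123983812723/1073741824
(4,1): OLD=-340840844887/17179869184 → NEW=0, ERR=-340840844887/17179869184
(4,2): OLD=10045250119559/274877906944 → NEW=0, ERR=10045250119559/274877906944
(4,3): OLD=280564764867069/2199023255552 → NEW=0, ERR=280564764867069/2199023255552
(4,4): OLD=2637906251074023/17592186044416 → NEW=255, ERR=-1848101190252057/17592186044416
(4,5): OLD=20602578696798055/562949953421312 → NEW=0, ERR=20602578696798055/562949953421312
(4,6): OLD=1647135609336312065/9007199254740992 → NEW=255, ERR=-649700200622640895/9007199254740992
Output grid:
  Row 0: #.###.#  (2 black, running=2)
  Row 1: #..#.#.  (4 black, running=6)
  Row 2: .#.#.##  (3 black, running=9)
  Row 3: #...#.#  (4 black, running=13)
  Row 4: #...#.#  (4 black, running=17)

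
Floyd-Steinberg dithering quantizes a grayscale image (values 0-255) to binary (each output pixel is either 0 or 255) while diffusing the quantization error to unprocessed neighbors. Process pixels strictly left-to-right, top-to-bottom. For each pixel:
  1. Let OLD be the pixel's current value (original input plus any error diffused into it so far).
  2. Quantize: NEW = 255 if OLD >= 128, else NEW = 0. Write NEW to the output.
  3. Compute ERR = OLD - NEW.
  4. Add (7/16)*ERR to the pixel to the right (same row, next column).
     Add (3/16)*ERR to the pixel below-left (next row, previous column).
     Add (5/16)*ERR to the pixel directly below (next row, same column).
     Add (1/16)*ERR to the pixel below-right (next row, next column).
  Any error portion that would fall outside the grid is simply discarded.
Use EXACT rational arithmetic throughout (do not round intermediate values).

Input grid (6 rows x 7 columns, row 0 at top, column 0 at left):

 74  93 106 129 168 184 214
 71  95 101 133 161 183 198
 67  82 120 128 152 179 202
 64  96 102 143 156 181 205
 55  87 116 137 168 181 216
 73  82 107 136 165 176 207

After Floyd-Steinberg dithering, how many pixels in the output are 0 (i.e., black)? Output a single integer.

Answer: 19

Derivation:
(0,0): OLD=74 → NEW=0, ERR=74
(0,1): OLD=1003/8 → NEW=0, ERR=1003/8
(0,2): OLD=20589/128 → NEW=255, ERR=-12051/128
(0,3): OLD=179835/2048 → NEW=0, ERR=179835/2048
(0,4): OLD=6763869/32768 → NEW=255, ERR=-1591971/32768
(0,5): OLD=85325195/524288 → NEW=255, ERR=-48368245/524288
(0,6): OLD=1456584397/8388608 → NEW=255, ERR=-682510643/8388608
(1,0): OLD=15057/128 → NEW=0, ERR=15057/128
(1,1): OLD=176759/1024 → NEW=255, ERR=-84361/1024
(1,2): OLD=1960707/32768 → NEW=0, ERR=1960707/32768
(1,3): OLD=22495271/131072 → NEW=255, ERR=-10928089/131072
(1,4): OLD=818154741/8388608 → NEW=0, ERR=818154741/8388608
(1,5): OLD=11982195653/67108864 → NEW=255, ERR=-5130564667/67108864
(1,6): OLD=143195367403/1073741824 → NEW=255, ERR=-130608797717/1073741824
(2,0): OLD=1446925/16384 → NEW=0, ERR=1446925/16384
(2,1): OLD=59487519/524288 → NEW=0, ERR=59487519/524288
(2,2): OLD=1405572253/8388608 → NEW=255, ERR=-733522787/8388608
(2,3): OLD=5752313205/67108864 → NEW=0, ERR=5752313205/67108864
(2,4): OLD=107607131877/536870912 → NEW=255, ERR=-29294950683/536870912
(2,5): OLD=1967519514711/17179869184 → NEW=0, ERR=1967519514711/17179869184
(2,6): OLD=57535845433553/274877906944 → NEW=255, ERR=-12558020837167/274877906944
(3,0): OLD=946841469/8388608 → NEW=0, ERR=946841469/8388608
(3,1): OLD=11406025465/67108864 → NEW=255, ERR=-5706734855/67108864
(3,2): OLD=32552476315/536870912 → NEW=0, ERR=32552476315/536870912
(3,3): OLD=387872549661/2147483648 → NEW=255, ERR=-159735780579/2147483648
(3,4): OLD=36623708386173/274877906944 → NEW=255, ERR=-33470157884547/274877906944
(3,5): OLD=333241898616839/2199023255552 → NEW=255, ERR=-227509031548921/2199023255552
(3,6): OLD=5369754721764441/35184372088832 → NEW=255, ERR=-3602260160887719/35184372088832
(4,0): OLD=79809254515/1073741824 → NEW=0, ERR=79809254515/1073741824
(4,1): OLD=1913285178135/17179869184 → NEW=0, ERR=1913285178135/17179869184
(4,2): OLD=45192646806073/274877906944 → NEW=255, ERR=-24901219464647/274877906944
(4,3): OLD=121124665208899/2199023255552 → NEW=0, ERR=121124665208899/2199023255552
(4,4): OLD=2286972159022265/17592186044416 → NEW=255, ERR=-2199035282303815/17592186044416
(4,5): OLD=37815764401205209/562949953421312 → NEW=0, ERR=37815764401205209/562949953421312
(4,6): OLD=1863842264884949439/9007199254740992 → NEW=255, ERR=-432993545074003521/9007199254740992
(5,0): OLD=32190683102517/274877906944 → NEW=0, ERR=32190683102517/274877906944
(5,1): OLD=342382460320423/2199023255552 → NEW=255, ERR=-218368469845337/2199023255552
(5,2): OLD=924187122214881/17592186044416 → NEW=0, ERR=924187122214881/17592186044416
(5,3): OLD=20702054701930245/140737488355328 → NEW=255, ERR=-15186004828678395/140737488355328
(5,4): OLD=853589304157751991/9007199254740992 → NEW=0, ERR=853589304157751991/9007199254740992
(5,5): OLD=15969886341394875143/72057594037927936 → NEW=255, ERR=-2404800138276748537/72057594037927936
(5,6): OLD=209341826526074210185/1152921504606846976 → NEW=255, ERR=-84653157148671768695/1152921504606846976
Output grid:
  Row 0: ..#.###  (3 black, running=3)
  Row 1: .#.#.##  (3 black, running=6)
  Row 2: ..#.#.#  (4 black, running=10)
  Row 3: .#.####  (2 black, running=12)
  Row 4: ..#.#.#  (4 black, running=16)
  Row 5: .#.#.##  (3 black, running=19)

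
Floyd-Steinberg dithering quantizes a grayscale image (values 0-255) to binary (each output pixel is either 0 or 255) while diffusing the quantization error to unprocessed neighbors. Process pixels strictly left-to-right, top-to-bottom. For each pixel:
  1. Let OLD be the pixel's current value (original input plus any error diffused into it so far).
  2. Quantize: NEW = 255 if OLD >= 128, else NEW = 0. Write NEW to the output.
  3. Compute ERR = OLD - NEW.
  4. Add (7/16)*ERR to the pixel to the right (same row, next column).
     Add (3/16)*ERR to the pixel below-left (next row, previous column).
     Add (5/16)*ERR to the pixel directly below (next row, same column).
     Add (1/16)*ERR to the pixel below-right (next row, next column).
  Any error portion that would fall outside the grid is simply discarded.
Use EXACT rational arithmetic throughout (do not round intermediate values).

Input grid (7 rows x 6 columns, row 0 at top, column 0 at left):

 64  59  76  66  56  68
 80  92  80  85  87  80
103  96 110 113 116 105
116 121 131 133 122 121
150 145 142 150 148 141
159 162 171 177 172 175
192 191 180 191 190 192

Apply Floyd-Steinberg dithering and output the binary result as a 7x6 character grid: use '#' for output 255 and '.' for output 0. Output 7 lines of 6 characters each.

Answer: ......
.#.#.#
#.#.#.
.#.#.#
#.#.#.
#.####
###.#.

Derivation:
(0,0): OLD=64 → NEW=0, ERR=64
(0,1): OLD=87 → NEW=0, ERR=87
(0,2): OLD=1825/16 → NEW=0, ERR=1825/16
(0,3): OLD=29671/256 → NEW=0, ERR=29671/256
(0,4): OLD=437073/4096 → NEW=0, ERR=437073/4096
(0,5): OLD=7515959/65536 → NEW=0, ERR=7515959/65536
(1,0): OLD=1861/16 → NEW=0, ERR=1861/16
(1,1): OLD=25019/128 → NEW=255, ERR=-7621/128
(1,2): OLD=478271/4096 → NEW=0, ERR=478271/4096
(1,3): OLD=3267639/16384 → NEW=255, ERR=-910281/16384
(1,4): OLD=130847737/1048576 → NEW=0, ERR=130847737/1048576
(1,5): OLD=2971278847/16777216 → NEW=255, ERR=-1306911233/16777216
(2,0): OLD=262521/2048 → NEW=255, ERR=-259719/2048
(2,1): OLD=3347259/65536 → NEW=0, ERR=3347259/65536
(2,2): OLD=162210529/1048576 → NEW=255, ERR=-105176351/1048576
(2,3): OLD=691640809/8388608 → NEW=0, ERR=691640809/8388608
(2,4): OLD=46436441739/268435456 → NEW=255, ERR=-22014599541/268435456
(2,5): OLD=225813491325/4294967296 → NEW=0, ERR=225813491325/4294967296
(3,0): OLD=90121553/1048576 → NEW=0, ERR=90121553/1048576
(3,1): OLD=1240084773/8388608 → NEW=255, ERR=-899010267/8388608
(3,2): OLD=4792884019/67108864 → NEW=0, ERR=4792884019/67108864
(3,3): OLD=723124987861/4294967296 → NEW=255, ERR=-372091672619/4294967296
(3,4): OLD=2524763529181/34359738368 → NEW=0, ERR=2524763529181/34359738368
(3,5): OLD=90408469096467/549755813888 → NEW=255, ERR=-49779263444973/549755813888
(4,0): OLD=21040490519/134217728 → NEW=255, ERR=-13185030121/134217728
(4,1): OLD=187461959651/2147483648 → NEW=0, ERR=187461959651/2147483648
(4,2): OLD=12339787743145/68719476736 → NEW=255, ERR=-5183678824535/68719476736
(4,3): OLD=118930152995677/1099511627776 → NEW=0, ERR=118930152995677/1099511627776
(4,4): OLD=3446185721351965/17592186044416 → NEW=255, ERR=-1039821719974115/17592186044416
(4,5): OLD=25737216452128683/281474976710656 → NEW=0, ERR=25737216452128683/281474976710656
(5,0): OLD=4970781869785/34359738368 → NEW=255, ERR=-3790951414055/34359738368
(5,1): OLD=132739705551545/1099511627776 → NEW=0, ERR=132739705551545/1099511627776
(5,2): OLD=1987759214410747/8796093022208 → NEW=255, ERR=-255244506252293/8796093022208
(5,3): OLD=51315573090904865/281474976710656 → NEW=255, ERR=-20460545970312415/281474976710656
(5,4): OLD=81983418130111071/562949953421312 → NEW=255, ERR=-61568819992323489/562949953421312
(5,5): OLD=1369375999115524327/9007199254740992 → NEW=255, ERR=-927459810843428633/9007199254740992
(6,0): OLD=3169366610933707/17592186044416 → NEW=255, ERR=-1316640830392373/17592186044416
(6,1): OLD=51691977021602367/281474976710656 → NEW=255, ERR=-20084142039614913/281474976710656
(6,2): OLD=150454886089819071/1125899906842624 → NEW=255, ERR=-136649590155050049/1125899906842624
(6,3): OLD=1672907848065225863/18014398509481984 → NEW=0, ERR=1672907848065225863/18014398509481984
(6,4): OLD=49748881399349487803/288230376151711744 → NEW=255, ERR=-23749864519337006917/288230376151711744
(6,5): OLD=539277858331681221501/4611686018427387904 → NEW=0, ERR=539277858331681221501/4611686018427387904
Row 0: ......
Row 1: .#.#.#
Row 2: #.#.#.
Row 3: .#.#.#
Row 4: #.#.#.
Row 5: #.####
Row 6: ###.#.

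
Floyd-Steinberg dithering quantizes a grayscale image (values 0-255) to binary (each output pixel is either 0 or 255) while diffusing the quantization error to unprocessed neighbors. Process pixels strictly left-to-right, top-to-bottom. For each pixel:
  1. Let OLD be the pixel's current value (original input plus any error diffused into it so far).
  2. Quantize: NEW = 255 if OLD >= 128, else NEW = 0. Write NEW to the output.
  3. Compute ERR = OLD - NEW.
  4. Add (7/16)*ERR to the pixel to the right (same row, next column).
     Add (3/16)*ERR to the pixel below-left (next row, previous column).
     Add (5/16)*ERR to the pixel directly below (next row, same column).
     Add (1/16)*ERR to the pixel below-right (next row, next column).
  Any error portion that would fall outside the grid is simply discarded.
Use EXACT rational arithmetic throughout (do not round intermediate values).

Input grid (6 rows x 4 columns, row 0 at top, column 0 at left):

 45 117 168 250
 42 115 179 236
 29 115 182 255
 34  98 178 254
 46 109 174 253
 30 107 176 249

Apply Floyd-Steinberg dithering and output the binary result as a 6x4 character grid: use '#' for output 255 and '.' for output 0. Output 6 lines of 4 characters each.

Answer: .#.#
..##
.###
..##
.#.#
..##

Derivation:
(0,0): OLD=45 → NEW=0, ERR=45
(0,1): OLD=2187/16 → NEW=255, ERR=-1893/16
(0,2): OLD=29757/256 → NEW=0, ERR=29757/256
(0,3): OLD=1232299/4096 → NEW=255, ERR=187819/4096
(1,0): OLD=8673/256 → NEW=0, ERR=8673/256
(1,1): OLD=240551/2048 → NEW=0, ERR=240551/2048
(1,2): OLD=17558067/65536 → NEW=255, ERR=846387/65536
(1,3): OLD=276031957/1048576 → NEW=255, ERR=8645077/1048576
(2,0): OLD=2018845/32768 → NEW=0, ERR=2018845/32768
(2,1): OLD=192097679/1048576 → NEW=255, ERR=-75289201/1048576
(2,2): OLD=342904651/2097152 → NEW=255, ERR=-191869109/2097152
(2,3): OLD=7326831551/33554432 → NEW=255, ERR=-1229548609/33554432
(3,0): OLD=667572941/16777216 → NEW=0, ERR=667572941/16777216
(3,1): OLD=21385339219/268435456 → NEW=0, ERR=21385339219/268435456
(3,2): OLD=742622121389/4294967296 → NEW=255, ERR=-352594539091/4294967296
(3,3): OLD=13806726272315/68719476736 → NEW=255, ERR=-3716740295365/68719476736
(4,0): OLD=315130348553/4294967296 → NEW=0, ERR=315130348553/4294967296
(4,1): OLD=5260138798619/34359738368 → NEW=255, ERR=-3501594485221/34359738368
(4,2): OLD=108409563266619/1099511627776 → NEW=0, ERR=108409563266619/1099511627776
(4,3): OLD=4822086586467085/17592186044416 → NEW=255, ERR=336079145141005/17592186044416
(5,0): OLD=18593104903097/549755813888 → NEW=0, ERR=18593104903097/549755813888
(5,1): OLD=1988314316789935/17592186044416 → NEW=0, ERR=1988314316789935/17592186044416
(5,2): OLD=2229561944966387/8796093022208 → NEW=255, ERR=-13441775696653/8796093022208
(5,3): OLD=73314033079171131/281474976710656 → NEW=255, ERR=1537914017953851/281474976710656
Row 0: .#.#
Row 1: ..##
Row 2: .###
Row 3: ..##
Row 4: .#.#
Row 5: ..##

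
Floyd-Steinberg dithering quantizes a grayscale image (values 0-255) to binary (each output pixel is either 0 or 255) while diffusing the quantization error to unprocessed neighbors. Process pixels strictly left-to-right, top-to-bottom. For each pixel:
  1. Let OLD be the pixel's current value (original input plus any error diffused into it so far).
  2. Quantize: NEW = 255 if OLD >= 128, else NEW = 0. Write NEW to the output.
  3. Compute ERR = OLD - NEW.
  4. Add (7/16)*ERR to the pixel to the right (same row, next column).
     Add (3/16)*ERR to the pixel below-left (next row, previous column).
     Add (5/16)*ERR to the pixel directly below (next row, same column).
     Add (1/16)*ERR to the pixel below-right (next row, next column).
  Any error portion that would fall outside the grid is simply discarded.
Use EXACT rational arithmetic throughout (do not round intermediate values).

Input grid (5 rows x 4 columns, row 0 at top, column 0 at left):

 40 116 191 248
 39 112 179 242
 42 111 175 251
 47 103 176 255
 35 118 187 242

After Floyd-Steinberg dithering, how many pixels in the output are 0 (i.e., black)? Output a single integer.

(0,0): OLD=40 → NEW=0, ERR=40
(0,1): OLD=267/2 → NEW=255, ERR=-243/2
(0,2): OLD=4411/32 → NEW=255, ERR=-3749/32
(0,3): OLD=100733/512 → NEW=255, ERR=-29827/512
(1,0): OLD=919/32 → NEW=0, ERR=919/32
(1,1): OLD=17185/256 → NEW=0, ERR=17185/256
(1,2): OLD=1255349/8192 → NEW=255, ERR=-833611/8192
(1,3): OLD=22538243/131072 → NEW=255, ERR=-10885117/131072
(2,0): OLD=260347/4096 → NEW=0, ERR=260347/4096
(2,1): OLD=18677881/131072 → NEW=255, ERR=-14745479/131072
(2,2): OLD=21654717/262144 → NEW=0, ERR=21654717/262144
(2,3): OLD=1068826601/4194304 → NEW=255, ERR=-720919/4194304
(3,0): OLD=95985227/2097152 → NEW=0, ERR=95985227/2097152
(3,1): OLD=3601375637/33554432 → NEW=0, ERR=3601375637/33554432
(3,2): OLD=129765784171/536870912 → NEW=255, ERR=-7136298389/536870912
(3,3): OLD=2184366704493/8589934592 → NEW=255, ERR=-6066616467/8589934592
(4,0): OLD=37273426991/536870912 → NEW=0, ERR=37273426991/536870912
(4,1): OLD=782899822349/4294967296 → NEW=255, ERR=-312316838131/4294967296
(4,2): OLD=21661497007981/137438953472 → NEW=255, ERR=-13385436127379/137438953472
(4,3): OLD=436153353246987/2199023255552 → NEW=255, ERR=-124597576918773/2199023255552
Output grid:
  Row 0: .###  (1 black, running=1)
  Row 1: ..##  (2 black, running=3)
  Row 2: .#.#  (2 black, running=5)
  Row 3: ..##  (2 black, running=7)
  Row 4: .###  (1 black, running=8)

Answer: 8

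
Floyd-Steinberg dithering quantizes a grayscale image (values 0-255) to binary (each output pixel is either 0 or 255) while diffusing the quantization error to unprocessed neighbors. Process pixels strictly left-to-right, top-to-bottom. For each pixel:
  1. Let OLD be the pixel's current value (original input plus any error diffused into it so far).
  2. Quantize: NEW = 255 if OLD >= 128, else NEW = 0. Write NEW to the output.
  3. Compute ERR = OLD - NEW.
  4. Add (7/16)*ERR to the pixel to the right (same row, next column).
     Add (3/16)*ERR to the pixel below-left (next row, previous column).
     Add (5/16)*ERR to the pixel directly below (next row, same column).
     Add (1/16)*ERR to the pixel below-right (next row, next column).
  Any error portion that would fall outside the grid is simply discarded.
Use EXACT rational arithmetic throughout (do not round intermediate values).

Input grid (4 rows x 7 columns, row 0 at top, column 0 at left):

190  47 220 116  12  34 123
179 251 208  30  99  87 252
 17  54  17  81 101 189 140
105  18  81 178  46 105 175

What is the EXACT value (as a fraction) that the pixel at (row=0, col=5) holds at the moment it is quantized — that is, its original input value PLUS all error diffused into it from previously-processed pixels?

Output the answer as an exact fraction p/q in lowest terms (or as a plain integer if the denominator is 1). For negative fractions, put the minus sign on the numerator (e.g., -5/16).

(0,0): OLD=190 → NEW=255, ERR=-65
(0,1): OLD=297/16 → NEW=0, ERR=297/16
(0,2): OLD=58399/256 → NEW=255, ERR=-6881/256
(0,3): OLD=426969/4096 → NEW=0, ERR=426969/4096
(0,4): OLD=3775215/65536 → NEW=0, ERR=3775215/65536
(0,5): OLD=62078089/1048576 → NEW=0, ERR=62078089/1048576
Target (0,5): original=34, with diffused error = 62078089/1048576

Answer: 62078089/1048576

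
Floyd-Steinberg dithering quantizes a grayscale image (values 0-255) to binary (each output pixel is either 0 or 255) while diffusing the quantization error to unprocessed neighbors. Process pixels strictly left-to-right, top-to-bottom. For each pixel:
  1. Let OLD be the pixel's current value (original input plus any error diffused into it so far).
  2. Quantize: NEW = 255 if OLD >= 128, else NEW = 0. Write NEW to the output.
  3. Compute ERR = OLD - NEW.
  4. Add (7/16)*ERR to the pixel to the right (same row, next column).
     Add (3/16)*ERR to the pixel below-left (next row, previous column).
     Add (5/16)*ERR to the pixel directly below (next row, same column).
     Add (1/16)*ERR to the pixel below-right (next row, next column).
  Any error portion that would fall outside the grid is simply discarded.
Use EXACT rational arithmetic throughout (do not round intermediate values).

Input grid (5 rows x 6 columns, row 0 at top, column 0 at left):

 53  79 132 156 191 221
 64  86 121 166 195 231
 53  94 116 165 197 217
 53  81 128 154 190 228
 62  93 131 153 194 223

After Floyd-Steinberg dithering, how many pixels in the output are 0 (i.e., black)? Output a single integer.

Answer: 13

Derivation:
(0,0): OLD=53 → NEW=0, ERR=53
(0,1): OLD=1635/16 → NEW=0, ERR=1635/16
(0,2): OLD=45237/256 → NEW=255, ERR=-20043/256
(0,3): OLD=498675/4096 → NEW=0, ERR=498675/4096
(0,4): OLD=16008101/65536 → NEW=255, ERR=-703579/65536
(0,5): OLD=226810243/1048576 → NEW=255, ERR=-40576637/1048576
(1,0): OLD=25529/256 → NEW=0, ERR=25529/256
(1,1): OLD=307599/2048 → NEW=255, ERR=-214641/2048
(1,2): OLD=5236027/65536 → NEW=0, ERR=5236027/65536
(1,3): OLD=60842015/262144 → NEW=255, ERR=-6004705/262144
(1,4): OLD=3053069949/16777216 → NEW=255, ERR=-1225120131/16777216
(1,5): OLD=50006502235/268435456 → NEW=255, ERR=-18444539045/268435456
(2,0): OLD=2113941/32768 → NEW=0, ERR=2113941/32768
(2,1): OLD=116062263/1048576 → NEW=0, ERR=116062263/1048576
(2,2): OLD=2995522405/16777216 → NEW=255, ERR=-1282667675/16777216
(2,3): OLD=15528366717/134217728 → NEW=0, ERR=15528366717/134217728
(2,4): OLD=904013645815/4294967296 → NEW=255, ERR=-191203014665/4294967296
(2,5): OLD=11784511471921/68719476736 → NEW=255, ERR=-5738955095759/68719476736
(3,0): OLD=1575609797/16777216 → NEW=0, ERR=1575609797/16777216
(3,1): OLD=19645928161/134217728 → NEW=255, ERR=-14579592479/134217728
(3,2): OLD=91477561203/1073741824 → NEW=0, ERR=91477561203/1073741824
(3,3): OLD=14726737836953/68719476736 → NEW=255, ERR=-2796728730727/68719476736
(3,4): OLD=82383762730489/549755813888 → NEW=255, ERR=-57803969810951/549755813888
(3,5): OLD=1346849230679287/8796093022208 → NEW=255, ERR=-896154489983753/8796093022208
(4,0): OLD=152429600619/2147483648 → NEW=0, ERR=152429600619/2147483648
(4,1): OLD=3846638895471/34359738368 → NEW=0, ERR=3846638895471/34359738368
(4,2): OLD=211306849818781/1099511627776 → NEW=255, ERR=-69068615264099/1099511627776
(4,3): OLD=1731235063294961/17592186044416 → NEW=0, ERR=1731235063294961/17592186044416
(4,4): OLD=51383266260211201/281474976710656 → NEW=255, ERR=-20392852801006079/281474976710656
(4,5): OLD=688572396355970663/4503599627370496 → NEW=255, ERR=-459845508623505817/4503599627370496
Output grid:
  Row 0: ..#.##  (3 black, running=3)
  Row 1: .#.###  (2 black, running=5)
  Row 2: ..#.##  (3 black, running=8)
  Row 3: .#.###  (2 black, running=10)
  Row 4: ..#.##  (3 black, running=13)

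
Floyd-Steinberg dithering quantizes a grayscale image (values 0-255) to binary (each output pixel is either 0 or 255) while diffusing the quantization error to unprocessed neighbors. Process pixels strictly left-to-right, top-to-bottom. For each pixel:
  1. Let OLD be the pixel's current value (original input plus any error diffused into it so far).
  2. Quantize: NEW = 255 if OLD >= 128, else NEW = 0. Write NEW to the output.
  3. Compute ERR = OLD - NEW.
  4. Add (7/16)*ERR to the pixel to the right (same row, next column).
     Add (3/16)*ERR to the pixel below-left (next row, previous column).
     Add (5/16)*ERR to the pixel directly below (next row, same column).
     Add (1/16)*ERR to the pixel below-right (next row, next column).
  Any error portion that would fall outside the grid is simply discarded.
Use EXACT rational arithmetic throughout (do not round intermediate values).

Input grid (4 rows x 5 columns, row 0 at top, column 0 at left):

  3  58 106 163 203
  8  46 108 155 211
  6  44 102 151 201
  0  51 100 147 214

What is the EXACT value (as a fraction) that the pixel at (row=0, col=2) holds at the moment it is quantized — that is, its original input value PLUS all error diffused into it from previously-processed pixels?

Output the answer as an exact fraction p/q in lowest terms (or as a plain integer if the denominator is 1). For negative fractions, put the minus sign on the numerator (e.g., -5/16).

Answer: 33779/256

Derivation:
(0,0): OLD=3 → NEW=0, ERR=3
(0,1): OLD=949/16 → NEW=0, ERR=949/16
(0,2): OLD=33779/256 → NEW=255, ERR=-31501/256
Target (0,2): original=106, with diffused error = 33779/256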